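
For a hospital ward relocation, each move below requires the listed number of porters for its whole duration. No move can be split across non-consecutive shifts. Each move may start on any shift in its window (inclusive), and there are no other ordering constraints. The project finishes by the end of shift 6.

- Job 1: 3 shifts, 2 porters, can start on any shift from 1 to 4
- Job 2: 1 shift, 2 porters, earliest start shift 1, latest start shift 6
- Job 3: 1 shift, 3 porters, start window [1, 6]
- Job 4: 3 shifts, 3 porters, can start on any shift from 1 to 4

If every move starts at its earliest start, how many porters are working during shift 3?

At early start, shift 3 has: Job 1, Job 4.
Demand: 2 + 3 = 5.

5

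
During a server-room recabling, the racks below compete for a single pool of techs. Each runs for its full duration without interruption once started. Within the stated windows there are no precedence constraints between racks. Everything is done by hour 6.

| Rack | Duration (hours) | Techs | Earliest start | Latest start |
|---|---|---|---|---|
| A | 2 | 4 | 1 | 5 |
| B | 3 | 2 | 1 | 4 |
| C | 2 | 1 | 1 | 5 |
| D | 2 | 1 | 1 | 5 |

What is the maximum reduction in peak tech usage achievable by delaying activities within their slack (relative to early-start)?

Early-start peak: h1:8  h2:8  h3:2  h4:0  h5:0  h6:0 ⇒ 8.
Leveled (A@1, B@3, C@3, D@3): h1:4  h2:4  h3:4  h4:4  h5:2  h6:0 ⇒ 4.
Reduction 8 − 4 = 4.

4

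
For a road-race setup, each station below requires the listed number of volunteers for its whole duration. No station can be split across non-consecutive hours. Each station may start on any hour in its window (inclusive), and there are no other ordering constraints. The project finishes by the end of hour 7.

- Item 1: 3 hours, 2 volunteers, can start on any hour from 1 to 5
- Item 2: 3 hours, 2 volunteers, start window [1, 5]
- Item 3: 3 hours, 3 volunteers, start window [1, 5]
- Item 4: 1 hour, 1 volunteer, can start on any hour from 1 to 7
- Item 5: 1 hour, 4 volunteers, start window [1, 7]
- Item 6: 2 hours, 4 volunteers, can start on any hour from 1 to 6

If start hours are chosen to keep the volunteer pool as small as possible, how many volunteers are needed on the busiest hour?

6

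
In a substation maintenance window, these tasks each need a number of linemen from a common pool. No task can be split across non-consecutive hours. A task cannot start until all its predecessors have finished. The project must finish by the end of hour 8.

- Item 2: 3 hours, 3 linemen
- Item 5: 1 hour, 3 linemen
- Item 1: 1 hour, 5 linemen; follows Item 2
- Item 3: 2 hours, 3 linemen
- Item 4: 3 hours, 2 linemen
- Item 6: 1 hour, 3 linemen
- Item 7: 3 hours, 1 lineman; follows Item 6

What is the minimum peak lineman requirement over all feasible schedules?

5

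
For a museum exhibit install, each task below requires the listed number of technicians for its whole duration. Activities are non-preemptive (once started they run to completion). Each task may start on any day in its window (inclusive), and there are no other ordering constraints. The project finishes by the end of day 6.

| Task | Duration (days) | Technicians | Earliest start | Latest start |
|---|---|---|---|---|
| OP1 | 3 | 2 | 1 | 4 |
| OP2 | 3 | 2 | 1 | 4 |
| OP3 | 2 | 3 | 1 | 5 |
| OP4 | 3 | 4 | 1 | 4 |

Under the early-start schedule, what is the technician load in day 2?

11

At early start, day 2 has: OP1, OP2, OP3, OP4.
Demand: 2 + 2 + 3 + 4 = 11.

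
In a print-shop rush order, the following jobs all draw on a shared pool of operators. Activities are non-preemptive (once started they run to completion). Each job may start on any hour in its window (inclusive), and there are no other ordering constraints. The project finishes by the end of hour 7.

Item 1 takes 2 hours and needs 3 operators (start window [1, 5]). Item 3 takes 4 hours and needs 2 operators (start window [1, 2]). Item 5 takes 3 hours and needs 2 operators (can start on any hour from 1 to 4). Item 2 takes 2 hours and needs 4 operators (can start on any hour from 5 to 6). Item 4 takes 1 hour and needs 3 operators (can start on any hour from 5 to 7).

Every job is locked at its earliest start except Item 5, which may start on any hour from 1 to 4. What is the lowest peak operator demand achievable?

7

Item 5@1: h1:7  h2:7  h3:4  h4:2  h5:7  h6:4  h7:0 → peak 7
Item 5@2: h1:5  h2:7  h3:4  h4:4  h5:7  h6:4  h7:0 → peak 7
Item 5@3: h1:5  h2:5  h3:4  h4:4  h5:9  h6:4  h7:0 → peak 9
Item 5@4: h1:5  h2:5  h3:2  h4:4  h5:9  h6:6  h7:0 → peak 9
Best is Item 5@1, peak 7.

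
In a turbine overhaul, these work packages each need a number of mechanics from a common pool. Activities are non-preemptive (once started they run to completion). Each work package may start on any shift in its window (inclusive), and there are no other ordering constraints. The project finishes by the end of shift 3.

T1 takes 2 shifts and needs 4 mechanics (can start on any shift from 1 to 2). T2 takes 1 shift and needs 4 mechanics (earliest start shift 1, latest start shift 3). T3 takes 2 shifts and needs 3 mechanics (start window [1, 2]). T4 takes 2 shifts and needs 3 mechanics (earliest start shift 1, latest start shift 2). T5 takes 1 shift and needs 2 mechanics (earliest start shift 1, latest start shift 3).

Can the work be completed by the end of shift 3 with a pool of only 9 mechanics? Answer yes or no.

The minimum achievable peak is 10; 9 < 10, so no feasible schedule stays within the cap.

no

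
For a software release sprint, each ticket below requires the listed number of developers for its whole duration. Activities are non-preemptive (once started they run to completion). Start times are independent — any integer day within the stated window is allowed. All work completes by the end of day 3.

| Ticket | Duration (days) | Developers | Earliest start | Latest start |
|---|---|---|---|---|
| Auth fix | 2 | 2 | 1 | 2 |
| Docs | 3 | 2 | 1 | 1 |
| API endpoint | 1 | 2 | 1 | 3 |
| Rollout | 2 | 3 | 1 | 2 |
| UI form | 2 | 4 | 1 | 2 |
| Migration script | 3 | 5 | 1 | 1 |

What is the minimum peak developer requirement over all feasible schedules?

16

Early-start (Auth fix@1, Docs@1, API endpoint@1, Rollout@1, UI form@1, Migration script@1) gives peak 18: d1:18  d2:16  d3:7.
Shift UI form→2.
Schedule Auth fix@1, Docs@1, API endpoint@1, Rollout@1, UI form@2, Migration script@1: d1:14  d2:16  d3:11 — peak 16.
No arrangement of the 24 feasible schedules does better.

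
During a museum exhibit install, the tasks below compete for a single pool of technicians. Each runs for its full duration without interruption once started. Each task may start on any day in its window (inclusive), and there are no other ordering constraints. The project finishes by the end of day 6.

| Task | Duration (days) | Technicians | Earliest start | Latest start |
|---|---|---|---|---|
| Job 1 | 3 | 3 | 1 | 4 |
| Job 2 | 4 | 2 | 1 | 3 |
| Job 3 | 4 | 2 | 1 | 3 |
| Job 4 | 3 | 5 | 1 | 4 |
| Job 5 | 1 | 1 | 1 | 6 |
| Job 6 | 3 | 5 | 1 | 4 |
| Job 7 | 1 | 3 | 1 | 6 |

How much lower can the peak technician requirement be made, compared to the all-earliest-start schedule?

Early-start peak: d1:21  d2:17  d3:17  d4:4  d5:0  d6:0 ⇒ 21.
Leveled (Job 1@1, Job 2@1, Job 3@1, Job 4@1, Job 5@4, Job 6@4, Job 7@5): d1:12  d2:12  d3:12  d4:10  d5:8  d6:5 ⇒ 12.
Reduction 21 − 12 = 9.

9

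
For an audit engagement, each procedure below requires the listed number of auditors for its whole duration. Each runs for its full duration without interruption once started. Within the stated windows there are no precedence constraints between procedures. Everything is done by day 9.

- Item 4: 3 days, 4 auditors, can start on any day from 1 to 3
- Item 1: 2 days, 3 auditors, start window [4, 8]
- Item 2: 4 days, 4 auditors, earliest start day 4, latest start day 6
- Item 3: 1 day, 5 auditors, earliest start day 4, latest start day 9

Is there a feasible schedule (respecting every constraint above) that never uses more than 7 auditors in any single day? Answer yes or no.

Schedule Item 4@1, Item 1@4, Item 2@4, Item 3@8: d1:4  d2:4  d3:4  d4:7  d5:7  d6:4  d7:4  d8:5  d9:0 — peak 7 ≤ 7.

yes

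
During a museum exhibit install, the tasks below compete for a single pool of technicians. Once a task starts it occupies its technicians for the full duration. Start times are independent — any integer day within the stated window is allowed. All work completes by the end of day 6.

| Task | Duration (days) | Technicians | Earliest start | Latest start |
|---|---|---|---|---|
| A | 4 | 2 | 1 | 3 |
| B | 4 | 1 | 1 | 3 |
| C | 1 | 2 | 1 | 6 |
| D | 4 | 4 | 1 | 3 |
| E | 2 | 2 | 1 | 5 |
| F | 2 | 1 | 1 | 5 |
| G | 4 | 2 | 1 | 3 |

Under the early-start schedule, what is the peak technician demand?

Early-start schedule: A@1, B@1, C@1, D@1, E@1, F@1, G@1.
Load per day: day 1: 14, day 2: 12, day 3: 9, day 4: 9, day 5: 0, day 6: 0.
Peak is 14.

14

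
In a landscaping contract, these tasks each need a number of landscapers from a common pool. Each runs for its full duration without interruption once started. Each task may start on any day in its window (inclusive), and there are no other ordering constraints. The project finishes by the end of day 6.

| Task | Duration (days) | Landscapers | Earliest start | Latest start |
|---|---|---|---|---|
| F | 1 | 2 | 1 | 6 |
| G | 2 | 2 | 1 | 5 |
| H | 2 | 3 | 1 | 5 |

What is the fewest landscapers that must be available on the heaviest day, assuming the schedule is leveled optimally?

3

Early-start (F@1, G@1, H@1) gives peak 7: d1:7  d2:5  d3:0  d4:0  d5:0  d6:0.
Shift G→2, H→4.
Schedule F@1, G@2, H@4: d1:2  d2:2  d3:2  d4:3  d5:3  d6:0 — peak 3.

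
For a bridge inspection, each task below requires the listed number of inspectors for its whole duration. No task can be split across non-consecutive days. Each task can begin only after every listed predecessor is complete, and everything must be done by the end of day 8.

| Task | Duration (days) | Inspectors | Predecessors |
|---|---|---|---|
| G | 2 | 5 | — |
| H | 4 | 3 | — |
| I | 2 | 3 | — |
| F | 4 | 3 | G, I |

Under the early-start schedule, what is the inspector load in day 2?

At early start, day 2 has: G, H, I.
Demand: 5 + 3 + 3 = 11.

11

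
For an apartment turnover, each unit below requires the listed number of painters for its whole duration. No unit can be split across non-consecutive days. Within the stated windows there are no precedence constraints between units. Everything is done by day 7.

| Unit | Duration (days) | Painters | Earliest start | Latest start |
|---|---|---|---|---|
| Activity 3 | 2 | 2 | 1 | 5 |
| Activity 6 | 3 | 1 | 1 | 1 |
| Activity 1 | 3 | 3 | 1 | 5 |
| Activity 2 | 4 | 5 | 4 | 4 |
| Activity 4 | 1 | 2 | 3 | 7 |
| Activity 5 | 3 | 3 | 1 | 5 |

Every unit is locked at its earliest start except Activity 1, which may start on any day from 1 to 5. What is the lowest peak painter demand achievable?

Activity 1@1: d1:9  d2:9  d3:9  d4:5  d5:5  d6:5  d7:5 → peak 9
Activity 1@2: d1:6  d2:9  d3:9  d4:8  d5:5  d6:5  d7:5 → peak 9
Activity 1@3: d1:6  d2:6  d3:9  d4:8  d5:8  d6:5  d7:5 → peak 9
Activity 1@4: d1:6  d2:6  d3:6  d4:8  d5:8  d6:8  d7:5 → peak 8
Activity 1@5: d1:6  d2:6  d3:6  d4:5  d5:8  d6:8  d7:8 → peak 8
Best is Activity 1@4, peak 8.

8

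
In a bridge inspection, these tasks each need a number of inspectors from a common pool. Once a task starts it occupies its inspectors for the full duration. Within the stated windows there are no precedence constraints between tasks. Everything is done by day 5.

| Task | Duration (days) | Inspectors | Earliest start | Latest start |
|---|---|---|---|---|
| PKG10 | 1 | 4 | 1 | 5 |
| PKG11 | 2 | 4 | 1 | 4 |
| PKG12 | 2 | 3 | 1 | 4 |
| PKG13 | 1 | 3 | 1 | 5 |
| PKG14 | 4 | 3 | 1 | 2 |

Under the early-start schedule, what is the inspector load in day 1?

17

At early start, day 1 has: PKG10, PKG11, PKG12, PKG13, PKG14.
Demand: 4 + 4 + 3 + 3 + 3 = 17.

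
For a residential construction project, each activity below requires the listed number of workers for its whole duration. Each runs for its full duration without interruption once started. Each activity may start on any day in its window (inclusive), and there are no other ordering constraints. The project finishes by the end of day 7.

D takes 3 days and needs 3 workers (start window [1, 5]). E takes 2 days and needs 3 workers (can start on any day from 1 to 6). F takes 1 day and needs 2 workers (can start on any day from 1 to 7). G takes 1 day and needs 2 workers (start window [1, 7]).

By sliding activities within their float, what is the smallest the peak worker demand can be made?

Early-start (D@1, E@1, F@1, G@1) gives peak 10: d1:10  d2:6  d3:3  d4:0  d5:0  d6:0  d7:0.
Shift E→4, F→6, G→7.
Schedule D@1, E@4, F@6, G@7: d1:3  d2:3  d3:3  d4:3  d5:3  d6:2  d7:2 — peak 3.
Total worker-days = 19 over 7 days ⇒ peak ≥ ⌈19/7⌉ = 3, so 3 is optimal.

3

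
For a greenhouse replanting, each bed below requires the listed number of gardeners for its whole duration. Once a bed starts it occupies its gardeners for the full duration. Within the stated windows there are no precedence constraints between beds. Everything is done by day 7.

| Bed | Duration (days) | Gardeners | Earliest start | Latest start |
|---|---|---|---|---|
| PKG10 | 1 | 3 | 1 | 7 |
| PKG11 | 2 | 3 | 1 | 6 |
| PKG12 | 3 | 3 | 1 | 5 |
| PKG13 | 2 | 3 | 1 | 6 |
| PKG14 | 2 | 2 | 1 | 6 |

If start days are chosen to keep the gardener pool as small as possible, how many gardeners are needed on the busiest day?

Early-start (PKG10@1, PKG11@1, PKG12@1, PKG13@1, PKG14@1) gives peak 14: d1:14  d2:11  d3:3  d4:0  d5:0  d6:0  d7:0.
Shift PKG12→2, PKG13→3, PKG14→5.
Schedule PKG10@1, PKG11@1, PKG12@2, PKG13@3, PKG14@5: d1:6  d2:6  d3:6  d4:6  d5:2  d6:2  d7:0 — peak 6.

6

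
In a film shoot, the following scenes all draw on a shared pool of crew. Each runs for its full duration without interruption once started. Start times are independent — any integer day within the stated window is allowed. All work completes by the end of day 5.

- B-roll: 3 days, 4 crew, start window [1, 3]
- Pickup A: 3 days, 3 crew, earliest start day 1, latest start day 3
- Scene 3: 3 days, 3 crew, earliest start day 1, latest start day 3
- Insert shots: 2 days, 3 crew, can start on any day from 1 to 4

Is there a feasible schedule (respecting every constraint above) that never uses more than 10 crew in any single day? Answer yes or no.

yes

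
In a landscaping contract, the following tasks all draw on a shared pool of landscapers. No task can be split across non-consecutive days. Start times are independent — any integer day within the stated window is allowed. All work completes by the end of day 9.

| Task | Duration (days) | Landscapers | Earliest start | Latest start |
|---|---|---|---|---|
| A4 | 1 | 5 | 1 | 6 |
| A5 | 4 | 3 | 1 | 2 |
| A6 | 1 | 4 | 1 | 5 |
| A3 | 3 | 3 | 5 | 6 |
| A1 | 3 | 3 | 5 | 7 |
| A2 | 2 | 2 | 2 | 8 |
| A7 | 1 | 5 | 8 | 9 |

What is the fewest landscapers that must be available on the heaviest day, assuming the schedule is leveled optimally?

7

Early-start (A4@1, A5@1, A6@1, A3@5, A1@5, A2@2, A7@8) gives peak 12: d1:12  d2:5  d3:5  d4:3  d5:6  d6:6  d7:6  d8:5  d9:0.
Shift A5→2, A6→2, A1→6, A2→3, A7→9.
Schedule A4@1, A5@2, A6@2, A3@5, A1@6, A2@3, A7@9: d1:5  d2:7  d3:5  d4:5  d5:6  d6:6  d7:6  d8:3  d9:5 — peak 7.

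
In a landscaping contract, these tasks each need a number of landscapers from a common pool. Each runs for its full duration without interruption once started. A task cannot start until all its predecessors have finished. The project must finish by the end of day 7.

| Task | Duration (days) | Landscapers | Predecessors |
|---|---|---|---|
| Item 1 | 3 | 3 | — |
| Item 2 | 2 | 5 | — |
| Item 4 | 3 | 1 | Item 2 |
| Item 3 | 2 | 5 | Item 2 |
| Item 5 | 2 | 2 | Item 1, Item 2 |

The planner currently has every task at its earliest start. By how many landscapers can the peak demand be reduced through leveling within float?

Early-start peak: d1:8  d2:8  d3:9  d4:8  d5:3  d6:0  d7:0 ⇒ 9.
Leveled (Item 1@3, Item 2@1, Item 4@3, Item 3@6, Item 5@6): d1:5  d2:5  d3:4  d4:4  d5:4  d6:7  d7:7 ⇒ 7.
Reduction 9 − 7 = 2.

2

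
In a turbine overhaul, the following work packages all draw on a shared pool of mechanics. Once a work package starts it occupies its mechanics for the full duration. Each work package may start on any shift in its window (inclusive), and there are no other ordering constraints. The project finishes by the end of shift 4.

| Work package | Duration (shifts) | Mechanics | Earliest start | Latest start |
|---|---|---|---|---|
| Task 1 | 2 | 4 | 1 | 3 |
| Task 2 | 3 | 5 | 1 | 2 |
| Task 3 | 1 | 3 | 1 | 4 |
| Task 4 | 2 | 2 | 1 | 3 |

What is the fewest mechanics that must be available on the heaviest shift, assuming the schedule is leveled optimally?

Early-start (Task 1@1, Task 2@1, Task 3@1, Task 4@1) gives peak 14: s1:14  s2:11  s3:5  s4:0.
Shift Task 3→4, Task 4→3.
Schedule Task 1@1, Task 2@1, Task 3@4, Task 4@3: s1:9  s2:9  s3:7  s4:5 — peak 9.

9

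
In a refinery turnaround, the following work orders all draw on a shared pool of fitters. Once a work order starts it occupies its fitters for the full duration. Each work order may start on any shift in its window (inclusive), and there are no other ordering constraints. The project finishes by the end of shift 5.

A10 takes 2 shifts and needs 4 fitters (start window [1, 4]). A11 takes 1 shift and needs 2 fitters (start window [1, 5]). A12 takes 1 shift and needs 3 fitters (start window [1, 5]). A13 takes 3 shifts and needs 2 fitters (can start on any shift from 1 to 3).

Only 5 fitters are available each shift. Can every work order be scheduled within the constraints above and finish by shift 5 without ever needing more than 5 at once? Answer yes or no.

yes

Schedule A10@1, A11@3, A12@4, A13@3: s1:4  s2:4  s3:4  s4:5  s5:2 — peak 5 ≤ 5.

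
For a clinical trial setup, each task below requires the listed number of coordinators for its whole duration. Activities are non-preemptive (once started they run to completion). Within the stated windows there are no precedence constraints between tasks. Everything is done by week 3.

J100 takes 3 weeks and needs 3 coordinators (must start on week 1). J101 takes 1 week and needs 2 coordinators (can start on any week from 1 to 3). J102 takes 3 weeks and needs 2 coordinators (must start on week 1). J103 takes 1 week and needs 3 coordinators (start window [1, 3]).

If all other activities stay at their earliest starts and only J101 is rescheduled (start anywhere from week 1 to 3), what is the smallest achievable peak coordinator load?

J101@1: w1:10  w2:5  w3:5 → peak 10
J101@2: w1:8  w2:7  w3:5 → peak 8
J101@3: w1:8  w2:5  w3:7 → peak 8
Best is J101@2, peak 8.

8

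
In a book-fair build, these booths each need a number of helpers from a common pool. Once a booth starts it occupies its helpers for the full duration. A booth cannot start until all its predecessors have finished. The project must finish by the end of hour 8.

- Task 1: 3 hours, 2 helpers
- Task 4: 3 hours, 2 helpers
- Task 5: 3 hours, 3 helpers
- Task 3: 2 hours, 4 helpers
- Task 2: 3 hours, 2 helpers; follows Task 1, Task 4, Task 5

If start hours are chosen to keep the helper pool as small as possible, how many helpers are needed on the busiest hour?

Early-start (Task 1@1, Task 4@1, Task 5@1, Task 3@1, Task 2@4) gives peak 11: h1:11  h2:11  h3:7  h4:2  h5:2  h6:2  h7:0  h8:0.
Shift Task 3→4.
Schedule Task 1@1, Task 4@1, Task 5@1, Task 3@4, Task 2@4: h1:7  h2:7  h3:7  h4:6  h5:6  h6:2  h7:0  h8:0 — peak 7.

7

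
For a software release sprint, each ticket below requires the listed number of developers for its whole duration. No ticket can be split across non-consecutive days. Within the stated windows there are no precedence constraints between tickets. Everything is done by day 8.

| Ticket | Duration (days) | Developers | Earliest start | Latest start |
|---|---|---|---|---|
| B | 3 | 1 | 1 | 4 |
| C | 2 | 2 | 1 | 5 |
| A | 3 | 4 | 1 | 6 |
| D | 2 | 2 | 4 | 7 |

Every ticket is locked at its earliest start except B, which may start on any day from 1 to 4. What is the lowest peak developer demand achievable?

6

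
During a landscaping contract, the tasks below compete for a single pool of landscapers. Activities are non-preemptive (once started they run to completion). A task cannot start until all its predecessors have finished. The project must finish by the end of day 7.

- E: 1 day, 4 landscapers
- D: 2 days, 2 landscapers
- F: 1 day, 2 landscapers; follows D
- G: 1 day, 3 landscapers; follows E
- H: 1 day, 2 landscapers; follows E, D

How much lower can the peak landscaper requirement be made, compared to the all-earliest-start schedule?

2

Early-start peak: d1:6  d2:5  d3:4  d4:0  d5:0  d6:0  d7:0 ⇒ 6.
Leveled (E@1, D@2, F@4, G@5, H@4): d1:4  d2:2  d3:2  d4:4  d5:3  d6:0  d7:0 ⇒ 4.
Reduction 6 − 4 = 2.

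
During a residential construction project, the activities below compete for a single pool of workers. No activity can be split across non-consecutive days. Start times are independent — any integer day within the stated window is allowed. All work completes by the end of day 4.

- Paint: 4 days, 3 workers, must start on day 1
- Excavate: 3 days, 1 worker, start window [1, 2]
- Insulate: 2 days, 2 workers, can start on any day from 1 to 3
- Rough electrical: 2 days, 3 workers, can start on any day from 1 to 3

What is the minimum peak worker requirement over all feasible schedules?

Early-start (Paint@1, Excavate@1, Insulate@1, Rough electrical@1) gives peak 9: d1:9  d2:9  d3:4  d4:3.
Shift Rough electrical→3.
Schedule Paint@1, Excavate@1, Insulate@1, Rough electrical@3: d1:6  d2:6  d3:7  d4:6 — peak 7.
Total worker-days = 25 over 4 days ⇒ peak ≥ ⌈25/4⌉ = 7, so 7 is optimal.

7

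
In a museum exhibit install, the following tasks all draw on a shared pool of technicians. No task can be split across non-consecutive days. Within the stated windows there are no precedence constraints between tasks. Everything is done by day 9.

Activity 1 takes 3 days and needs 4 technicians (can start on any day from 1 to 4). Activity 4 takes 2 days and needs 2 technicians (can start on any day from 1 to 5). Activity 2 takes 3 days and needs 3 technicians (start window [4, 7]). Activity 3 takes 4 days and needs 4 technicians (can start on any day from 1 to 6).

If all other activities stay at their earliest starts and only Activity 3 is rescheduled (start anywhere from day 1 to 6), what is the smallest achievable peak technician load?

Activity 3@1: d1:10  d2:10  d3:8  d4:7  d5:3  d6:3  d7:0  d8:0  d9:0 → peak 10
Activity 3@2: d1:6  d2:10  d3:8  d4:7  d5:7  d6:3  d7:0  d8:0  d9:0 → peak 10
Activity 3@3: d1:6  d2:6  d3:8  d4:7  d5:7  d6:7  d7:0  d8:0  d9:0 → peak 8
Activity 3@4: d1:6  d2:6  d3:4  d4:7  d5:7  d6:7  d7:4  d8:0  d9:0 → peak 7
Activity 3@5: d1:6  d2:6  d3:4  d4:3  d5:7  d6:7  d7:4  d8:4  d9:0 → peak 7
Activity 3@6: d1:6  d2:6  d3:4  d4:3  d5:3  d6:7  d7:4  d8:4  d9:4 → peak 7
Best is Activity 3@4, peak 7.

7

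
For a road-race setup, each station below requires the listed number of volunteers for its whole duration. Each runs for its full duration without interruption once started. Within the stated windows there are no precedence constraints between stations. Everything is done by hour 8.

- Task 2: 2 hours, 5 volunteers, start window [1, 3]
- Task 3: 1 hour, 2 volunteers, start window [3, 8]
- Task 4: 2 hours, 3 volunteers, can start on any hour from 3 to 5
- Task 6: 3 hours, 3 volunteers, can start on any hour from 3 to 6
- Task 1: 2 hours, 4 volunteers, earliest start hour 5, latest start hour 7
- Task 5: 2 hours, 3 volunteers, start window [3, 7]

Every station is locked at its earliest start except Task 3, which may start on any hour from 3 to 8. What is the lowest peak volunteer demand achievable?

Task 3@3: h1:5  h2:5  h3:11  h4:9  h5:7  h6:4  h7:0  h8:0 → peak 11
Task 3@4: h1:5  h2:5  h3:9  h4:11  h5:7  h6:4  h7:0  h8:0 → peak 11
Task 3@5: h1:5  h2:5  h3:9  h4:9  h5:9  h6:4  h7:0  h8:0 → peak 9
Task 3@6: h1:5  h2:5  h3:9  h4:9  h5:7  h6:6  h7:0  h8:0 → peak 9
Task 3@7: h1:5  h2:5  h3:9  h4:9  h5:7  h6:4  h7:2  h8:0 → peak 9
Task 3@8: h1:5  h2:5  h3:9  h4:9  h5:7  h6:4  h7:0  h8:2 → peak 9
Best is Task 3@5, peak 9.

9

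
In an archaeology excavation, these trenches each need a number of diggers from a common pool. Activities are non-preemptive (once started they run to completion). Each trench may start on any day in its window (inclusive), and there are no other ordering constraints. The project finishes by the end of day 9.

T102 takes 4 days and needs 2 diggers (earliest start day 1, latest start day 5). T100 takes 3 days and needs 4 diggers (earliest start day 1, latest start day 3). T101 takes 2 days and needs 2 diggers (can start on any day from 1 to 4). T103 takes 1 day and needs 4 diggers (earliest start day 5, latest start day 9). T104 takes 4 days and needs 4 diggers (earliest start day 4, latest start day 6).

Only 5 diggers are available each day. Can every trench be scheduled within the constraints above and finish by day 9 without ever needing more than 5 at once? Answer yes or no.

no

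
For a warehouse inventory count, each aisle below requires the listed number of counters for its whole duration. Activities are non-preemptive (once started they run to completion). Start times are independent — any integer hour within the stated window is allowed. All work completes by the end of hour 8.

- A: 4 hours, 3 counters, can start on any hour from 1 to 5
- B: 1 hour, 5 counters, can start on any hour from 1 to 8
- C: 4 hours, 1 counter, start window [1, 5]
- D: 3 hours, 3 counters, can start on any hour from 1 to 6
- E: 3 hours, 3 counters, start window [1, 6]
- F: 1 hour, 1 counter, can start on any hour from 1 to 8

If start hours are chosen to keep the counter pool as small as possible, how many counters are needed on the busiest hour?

Early-start (A@1, B@1, C@1, D@1, E@1, F@1) gives peak 16: h1:16  h2:10  h3:10  h4:4  h5:0  h6:0  h7:0  h8:0.
Shift B→5, D→6, E→6.
Schedule A@1, B@5, C@1, D@6, E@6, F@1: h1:5  h2:4  h3:4  h4:4  h5:5  h6:6  h7:6  h8:6 — peak 6.

6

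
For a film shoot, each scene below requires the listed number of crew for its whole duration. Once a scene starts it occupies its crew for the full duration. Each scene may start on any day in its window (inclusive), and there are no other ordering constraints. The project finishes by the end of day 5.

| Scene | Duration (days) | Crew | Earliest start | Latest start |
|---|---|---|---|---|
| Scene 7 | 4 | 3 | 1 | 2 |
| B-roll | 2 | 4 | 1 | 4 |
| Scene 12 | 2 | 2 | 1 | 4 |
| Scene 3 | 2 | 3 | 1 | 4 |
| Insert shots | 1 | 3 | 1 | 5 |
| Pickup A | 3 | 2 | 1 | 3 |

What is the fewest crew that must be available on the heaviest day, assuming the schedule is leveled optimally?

9

Early-start (Scene 7@1, B-roll@1, Scene 12@1, Scene 3@1, Insert shots@1, Pickup A@1) gives peak 17: d1:17  d2:14  d3:5  d4:3  d5:0.
Shift Scene 3→3, Insert shots→5, Pickup A→3.
Schedule Scene 7@1, B-roll@1, Scene 12@1, Scene 3@3, Insert shots@5, Pickup A@3: d1:9  d2:9  d3:8  d4:8  d5:5 — peak 9.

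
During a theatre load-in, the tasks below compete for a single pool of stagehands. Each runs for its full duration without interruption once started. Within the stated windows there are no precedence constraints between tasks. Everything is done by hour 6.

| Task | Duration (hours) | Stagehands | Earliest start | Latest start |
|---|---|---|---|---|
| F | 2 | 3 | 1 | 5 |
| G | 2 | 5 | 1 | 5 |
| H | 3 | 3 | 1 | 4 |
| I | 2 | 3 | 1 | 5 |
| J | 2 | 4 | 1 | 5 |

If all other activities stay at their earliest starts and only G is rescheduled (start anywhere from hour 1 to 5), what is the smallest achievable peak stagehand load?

13

G@1: h1:18  h2:18  h3:3  h4:0  h5:0  h6:0 → peak 18
G@2: h1:13  h2:18  h3:8  h4:0  h5:0  h6:0 → peak 18
G@3: h1:13  h2:13  h3:8  h4:5  h5:0  h6:0 → peak 13
G@4: h1:13  h2:13  h3:3  h4:5  h5:5  h6:0 → peak 13
G@5: h1:13  h2:13  h3:3  h4:0  h5:5  h6:5 → peak 13
Best is G@3, peak 13.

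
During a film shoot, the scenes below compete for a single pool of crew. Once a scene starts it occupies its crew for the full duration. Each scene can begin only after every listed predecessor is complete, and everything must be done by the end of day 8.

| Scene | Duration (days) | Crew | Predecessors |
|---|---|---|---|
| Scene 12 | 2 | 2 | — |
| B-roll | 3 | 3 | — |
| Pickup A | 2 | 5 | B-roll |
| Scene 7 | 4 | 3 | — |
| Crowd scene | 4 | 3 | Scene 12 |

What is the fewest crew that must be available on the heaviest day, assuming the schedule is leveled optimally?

8

Early-start (Scene 12@1, B-roll@1, Pickup A@4, Scene 7@1, Crowd scene@3) gives peak 11: d1:8  d2:8  d3:9  d4:11  d5:8  d6:3  d7:0  d8:0.
Shift Crowd scene→5.
Schedule Scene 12@1, B-roll@1, Pickup A@4, Scene 7@1, Crowd scene@5: d1:8  d2:8  d3:6  d4:8  d5:8  d6:3  d7:3  d8:3 — peak 8.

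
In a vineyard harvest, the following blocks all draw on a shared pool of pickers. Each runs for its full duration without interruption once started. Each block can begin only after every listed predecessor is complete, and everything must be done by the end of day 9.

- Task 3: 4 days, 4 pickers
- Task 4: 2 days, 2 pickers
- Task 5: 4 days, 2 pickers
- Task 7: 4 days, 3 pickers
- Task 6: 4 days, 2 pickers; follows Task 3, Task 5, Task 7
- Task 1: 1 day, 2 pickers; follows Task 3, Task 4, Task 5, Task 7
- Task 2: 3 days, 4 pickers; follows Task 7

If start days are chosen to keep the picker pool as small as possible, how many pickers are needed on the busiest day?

9

Early-start (Task 3@1, Task 4@1, Task 5@1, Task 7@1, Task 6@5, Task 1@5, Task 2@5) gives peak 11: d1:11  d2:11  d3:9  d4:9  d5:8  d6:6  d7:6  d8:2  d9:0.
Shift Task 4→5, Task 1→7.
Schedule Task 3@1, Task 4@5, Task 5@1, Task 7@1, Task 6@5, Task 1@7, Task 2@5: d1:9  d2:9  d3:9  d4:9  d5:8  d6:8  d7:8  d8:2  d9:0 — peak 9.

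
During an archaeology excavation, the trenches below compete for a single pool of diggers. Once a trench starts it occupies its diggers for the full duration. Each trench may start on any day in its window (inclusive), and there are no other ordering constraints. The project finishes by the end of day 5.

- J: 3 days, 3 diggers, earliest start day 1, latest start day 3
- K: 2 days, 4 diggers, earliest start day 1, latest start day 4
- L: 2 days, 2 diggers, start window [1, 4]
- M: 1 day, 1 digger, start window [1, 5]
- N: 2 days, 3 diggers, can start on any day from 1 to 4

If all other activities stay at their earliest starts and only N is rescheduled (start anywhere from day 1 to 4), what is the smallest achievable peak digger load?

N@1: d1:13  d2:12  d3:3  d4:0  d5:0 → peak 13
N@2: d1:10  d2:12  d3:6  d4:0  d5:0 → peak 12
N@3: d1:10  d2:9  d3:6  d4:3  d5:0 → peak 10
N@4: d1:10  d2:9  d3:3  d4:3  d5:3 → peak 10
Best is N@3, peak 10.

10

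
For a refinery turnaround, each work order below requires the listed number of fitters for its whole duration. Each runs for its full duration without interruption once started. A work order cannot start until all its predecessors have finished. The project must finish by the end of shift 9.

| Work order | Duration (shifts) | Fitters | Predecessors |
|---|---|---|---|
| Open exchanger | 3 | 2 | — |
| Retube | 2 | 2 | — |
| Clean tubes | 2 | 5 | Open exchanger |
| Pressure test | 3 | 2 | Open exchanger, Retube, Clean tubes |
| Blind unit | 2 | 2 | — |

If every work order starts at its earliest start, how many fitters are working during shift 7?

At early start, shift 7 has: Pressure test.
Demand: 2 = 2.

2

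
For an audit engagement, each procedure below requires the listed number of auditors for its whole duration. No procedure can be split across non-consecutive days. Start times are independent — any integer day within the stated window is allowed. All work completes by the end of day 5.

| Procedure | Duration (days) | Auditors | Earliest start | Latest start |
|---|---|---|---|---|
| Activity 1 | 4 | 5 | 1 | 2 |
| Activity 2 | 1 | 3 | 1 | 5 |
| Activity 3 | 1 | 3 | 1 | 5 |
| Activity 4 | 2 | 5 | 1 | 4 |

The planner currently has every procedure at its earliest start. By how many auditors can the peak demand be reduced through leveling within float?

Early-start peak: d1:16  d2:10  d3:5  d4:5  d5:0 ⇒ 16.
Leveled (Activity 1@1, Activity 2@1, Activity 3@2, Activity 4@3): d1:8  d2:8  d3:10  d4:10  d5:0 ⇒ 10.
Reduction 16 − 10 = 6.

6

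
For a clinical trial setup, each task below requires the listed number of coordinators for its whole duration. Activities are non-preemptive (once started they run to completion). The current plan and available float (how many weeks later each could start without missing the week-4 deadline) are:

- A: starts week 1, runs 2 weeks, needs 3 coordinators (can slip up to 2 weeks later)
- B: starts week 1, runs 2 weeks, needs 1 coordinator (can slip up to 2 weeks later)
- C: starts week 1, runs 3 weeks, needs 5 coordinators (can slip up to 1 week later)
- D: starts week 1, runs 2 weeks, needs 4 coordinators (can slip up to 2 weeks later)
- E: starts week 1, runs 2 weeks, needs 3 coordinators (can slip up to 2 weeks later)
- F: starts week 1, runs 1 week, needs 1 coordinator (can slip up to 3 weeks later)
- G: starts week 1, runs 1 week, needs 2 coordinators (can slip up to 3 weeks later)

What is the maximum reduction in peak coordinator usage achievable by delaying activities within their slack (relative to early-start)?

Early-start peak: w1:19  w2:16  w3:5  w4:0 ⇒ 19.
Leveled (A@1, B@3, C@1, D@3, E@1, F@3, G@4): w1:11  w2:11  w3:11  w4:7 ⇒ 11.
Reduction 19 − 11 = 8.

8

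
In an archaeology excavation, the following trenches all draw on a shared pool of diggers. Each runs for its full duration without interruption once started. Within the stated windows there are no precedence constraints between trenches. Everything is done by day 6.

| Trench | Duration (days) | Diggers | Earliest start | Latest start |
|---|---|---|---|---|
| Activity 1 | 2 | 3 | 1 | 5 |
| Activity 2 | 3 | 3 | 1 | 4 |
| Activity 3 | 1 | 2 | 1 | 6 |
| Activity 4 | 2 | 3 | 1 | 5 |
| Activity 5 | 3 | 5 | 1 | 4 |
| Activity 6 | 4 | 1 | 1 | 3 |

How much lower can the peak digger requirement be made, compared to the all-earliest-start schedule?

9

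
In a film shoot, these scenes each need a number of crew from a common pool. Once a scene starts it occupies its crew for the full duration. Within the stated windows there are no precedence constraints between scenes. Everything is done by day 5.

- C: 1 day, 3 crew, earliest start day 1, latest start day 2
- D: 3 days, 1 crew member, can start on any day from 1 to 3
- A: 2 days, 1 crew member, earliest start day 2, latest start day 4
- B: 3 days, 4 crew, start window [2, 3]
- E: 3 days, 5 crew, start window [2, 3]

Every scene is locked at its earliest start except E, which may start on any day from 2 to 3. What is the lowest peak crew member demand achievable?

E@2: d1:4  d2:11  d3:11  d4:9  d5:0 → peak 11
E@3: d1:4  d2:6  d3:11  d4:9  d5:5 → peak 11
Best is E@2, peak 11.

11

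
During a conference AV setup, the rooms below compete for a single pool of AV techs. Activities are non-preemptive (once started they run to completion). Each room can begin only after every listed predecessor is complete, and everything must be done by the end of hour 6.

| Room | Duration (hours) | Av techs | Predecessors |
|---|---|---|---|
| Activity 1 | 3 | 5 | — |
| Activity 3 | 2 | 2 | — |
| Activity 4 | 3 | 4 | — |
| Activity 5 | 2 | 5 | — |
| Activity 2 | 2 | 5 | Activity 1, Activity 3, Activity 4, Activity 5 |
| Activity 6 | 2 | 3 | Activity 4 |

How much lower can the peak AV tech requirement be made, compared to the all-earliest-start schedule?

Early-start peak: h1:16  h2:16  h3:9  h4:8  h5:8  h6:0 ⇒ 16.
Leveled (Activity 1@1, Activity 3@1, Activity 4@1, Activity 5@3, Activity 2@5, Activity 6@4): h1:11  h2:11  h3:14  h4:8  h5:8  h6:5 ⇒ 14.
Reduction 16 − 14 = 2.

2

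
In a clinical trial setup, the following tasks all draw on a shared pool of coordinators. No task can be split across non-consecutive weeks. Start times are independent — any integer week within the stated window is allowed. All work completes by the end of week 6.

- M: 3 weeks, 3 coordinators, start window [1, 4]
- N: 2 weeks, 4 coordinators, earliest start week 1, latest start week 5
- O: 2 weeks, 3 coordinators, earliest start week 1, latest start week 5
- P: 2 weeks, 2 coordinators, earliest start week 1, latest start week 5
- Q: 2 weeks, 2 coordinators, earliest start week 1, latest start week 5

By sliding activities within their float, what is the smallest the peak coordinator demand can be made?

6

Early-start (M@1, N@1, O@1, P@1, Q@1) gives peak 14: w1:14  w2:14  w3:3  w4:0  w5:0  w6:0.
Shift N→4, P→3, Q→5.
Schedule M@1, N@4, O@1, P@3, Q@5: w1:6  w2:6  w3:5  w4:6  w5:6  w6:2 — peak 6.
Total coordinator-weeks = 31 over 6 weeks ⇒ peak ≥ ⌈31/6⌉ = 6, so 6 is optimal.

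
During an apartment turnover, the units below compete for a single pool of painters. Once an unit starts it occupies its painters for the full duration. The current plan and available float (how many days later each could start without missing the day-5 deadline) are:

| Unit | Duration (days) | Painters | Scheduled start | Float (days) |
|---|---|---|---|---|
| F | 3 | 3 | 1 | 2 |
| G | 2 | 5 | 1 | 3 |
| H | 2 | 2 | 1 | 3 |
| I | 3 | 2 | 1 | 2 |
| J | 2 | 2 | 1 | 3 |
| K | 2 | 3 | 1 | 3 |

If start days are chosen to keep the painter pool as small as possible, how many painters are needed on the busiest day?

9

Early-start (F@1, G@1, H@1, I@1, J@1, K@1) gives peak 17: d1:17  d2:17  d3:5  d4:0  d5:0.
Shift H→3, I→3, J→3, K→4.
Schedule F@1, G@1, H@3, I@3, J@3, K@4: d1:8  d2:8  d3:9  d4:9  d5:5 — peak 9.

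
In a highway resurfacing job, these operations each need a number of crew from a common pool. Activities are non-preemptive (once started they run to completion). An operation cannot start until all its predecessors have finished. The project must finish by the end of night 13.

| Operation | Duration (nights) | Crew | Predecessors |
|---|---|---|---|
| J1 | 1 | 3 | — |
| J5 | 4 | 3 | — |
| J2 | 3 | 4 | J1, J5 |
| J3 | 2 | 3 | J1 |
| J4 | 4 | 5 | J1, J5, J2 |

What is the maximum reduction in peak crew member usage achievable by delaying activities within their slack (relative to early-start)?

Early-start peak: n1:6  n2:6  n3:6  n4:3  n5:4  n6:4  n7:4  n8:5  n9:5  n10:5  n11:5  n12:0  n13:0 ⇒ 6.
Leveled (J1@1, J5@1, J2@5, J3@2, J4@8): n1:6  n2:6  n3:6  n4:3  n5:4  n6:4  n7:4  n8:5  n9:5  n10:5  n11:5  n12:0  n13:0 ⇒ 6.
Reduction 6 − 6 = 0.

0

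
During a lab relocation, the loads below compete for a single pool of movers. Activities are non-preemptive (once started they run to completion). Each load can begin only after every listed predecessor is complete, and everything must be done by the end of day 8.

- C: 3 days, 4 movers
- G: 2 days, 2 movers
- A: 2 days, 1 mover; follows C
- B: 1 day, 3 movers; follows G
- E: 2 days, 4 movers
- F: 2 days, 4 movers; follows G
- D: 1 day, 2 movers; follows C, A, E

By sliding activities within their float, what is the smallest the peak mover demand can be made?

6

Early-start (C@1, G@1, A@4, B@3, E@1, F@3, D@6) gives peak 11: d1:10  d2:10  d3:11  d4:5  d5:1  d6:2  d7:0  d8:0.
Shift B→4, E→5, F→7, D→7.
Schedule C@1, G@1, A@4, B@4, E@5, F@7, D@7: d1:6  d2:6  d3:4  d4:4  d5:5  d6:4  d7:6  d8:4 — peak 6.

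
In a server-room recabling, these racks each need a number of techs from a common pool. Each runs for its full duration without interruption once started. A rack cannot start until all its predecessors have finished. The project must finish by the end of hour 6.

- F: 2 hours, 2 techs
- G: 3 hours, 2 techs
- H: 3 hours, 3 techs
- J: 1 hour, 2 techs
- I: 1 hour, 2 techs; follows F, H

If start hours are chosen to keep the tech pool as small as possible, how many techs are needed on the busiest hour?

Early-start (F@1, G@1, H@1, J@1, I@4) gives peak 9: h1:9  h2:7  h3:5  h4:2  h5:0  h6:0.
Shift H→3, J→4, I→6.
Schedule F@1, G@1, H@3, J@4, I@6: h1:4  h2:4  h3:5  h4:5  h5:3  h6:2 — peak 5.

5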